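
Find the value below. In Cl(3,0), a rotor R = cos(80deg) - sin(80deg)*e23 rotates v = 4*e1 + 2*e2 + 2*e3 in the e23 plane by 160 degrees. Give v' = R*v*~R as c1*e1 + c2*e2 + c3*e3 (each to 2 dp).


Rotor R = cos(80deg) - sin(80deg)*e23
Rotation angle theta = 2 * 80 = 160 degrees in the e23 plane (e2 -> e3).
The component perpendicular to the plane (e1) is invariant: v'_1 = v1 = 4.00
cos(160deg) = -0.9397, sin(160deg) = 0.3420
v'_2 = v2*cos(theta) - v3*sin(theta) = 2*(-0.9397) - 2*0.3420 = -2.56
v'_3 = v2*sin(theta) + v3*cos(theta) = 2*0.3420 + 2*(-0.9397) = -1.20
v' = 4.00*e1 - 2.56*e2 - 1.20*e3


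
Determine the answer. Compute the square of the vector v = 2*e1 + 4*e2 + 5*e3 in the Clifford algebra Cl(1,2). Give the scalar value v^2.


v^2 = sum of c_i^2 * e_i^2
Positive signature terms (e_i^2 = +1): 2^2 = 4
Negative signature terms (e_j^2 = -1): 4^2 + 5^2 = 41
v^2 = 4 - 41 = -37


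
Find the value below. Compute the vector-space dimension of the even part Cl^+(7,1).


Even subalgebra dimension = 2^(n-1)
n = 7 + 1 = 8
2^(8 - 1) = 2^7 = 128
Verification: sum of C(8,k) for even k = 1 + 28 + 70 + 28 + 1 = 128
Result = 128


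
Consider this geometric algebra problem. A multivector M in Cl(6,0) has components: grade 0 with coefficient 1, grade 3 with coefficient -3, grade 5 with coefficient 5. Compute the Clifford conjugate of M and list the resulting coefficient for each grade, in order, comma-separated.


Clifford conjugate sign for grade k: (-1)^(k(k+1)/2)
Grade 0: (-1)^(0*1/2) = (-1)^0 = 1, coeff 1 -> 1
Grade 3: (-1)^(3*4/2) = (-1)^6 = 1, coeff -3 -> -3
Grade 5: (-1)^(5*6/2) = (-1)^15 = -1, coeff 5 -> -5
Conjugated coefficients: 1, -3, -5


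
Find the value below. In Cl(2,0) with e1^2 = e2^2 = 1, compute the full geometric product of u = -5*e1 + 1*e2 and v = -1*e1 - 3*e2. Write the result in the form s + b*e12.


Expand: (-5*e1 + 1*e2)(-1*e1 - 3*e2)
= (-5)*(-1)*e1e1 + (-5)*(-3)*e1e2 + 1*(-1)*e2e1 + 1*(-3)*e2e2
Using e1^2 = e2^2 = 1, e2e1 = -e1e2:
Scalar part s = (-5)*(-1) + 1*(-3) = 5 + (-3) = 2
Bivector part b = (-5)*(-3) - 1*(-1) = 15 - (-1) = 16
uv = 2 + 16*e12


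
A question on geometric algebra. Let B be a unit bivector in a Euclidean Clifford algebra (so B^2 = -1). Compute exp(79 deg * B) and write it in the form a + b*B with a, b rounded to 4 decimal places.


For a unit bivector B with B^2 = -1, the exponential series gives
e^(theta*B) = cos(theta) + sin(theta)*B (the GA analogue of Euler's formula).
theta = 79 degrees = 1.37881 rad
cos(79 deg) = 0.1908
sin(79 deg) = 0.9816
exp(theta*B) = 0.1908 + 0.9816*B


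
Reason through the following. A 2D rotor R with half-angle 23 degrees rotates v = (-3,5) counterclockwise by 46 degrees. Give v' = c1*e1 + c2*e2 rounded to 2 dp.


Rotor R = cos(23deg) - sin(23deg)*e12
Rotation angle theta = 2 * 23 = 46 degrees
v' = R*v*~R rotates v by theta.
cos(46deg) = 0.6947, sin(46deg) = 0.7193
v'_1 = -3*cos(46deg) - 5*sin(46deg)
= -3*0.6947 - 5*0.7193
= -5.68
v'_2 = -3*sin(46deg) + 5*cos(46deg)
= -3*0.7193 + 5*0.6947
= 1.32
v' = -5.68*e1 + 1.32*e2


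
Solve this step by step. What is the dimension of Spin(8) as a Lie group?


Spin(n) double-covers SO(n); both have Lie algebra so(n) of dimension n(n-1)/2.
n = 8
n(n-1) = 8 * 7 = 56
dim Spin(8) = 56/2 = 28


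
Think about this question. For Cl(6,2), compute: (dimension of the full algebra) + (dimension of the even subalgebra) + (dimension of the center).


n = 6 + 2 = 8
Total dim = 2^8 = 256
Even subalgebra dim = 2^7 = 128
n is even, so center dim = 1
Sum = 256 + 128 + 1 = 385


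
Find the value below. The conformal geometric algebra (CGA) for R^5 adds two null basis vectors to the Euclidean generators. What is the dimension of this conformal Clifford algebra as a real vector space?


The conformal model of R^5 uses Cl(6,1): the 5 Euclidean generators plus two extra orthogonal generators e+ (e+^2 = +1) and e- (e-^2 = -1), from which the null vectors e0, einf are built.
Number of generators m = 5 + 2 = 7.
dim Cl(p,q) = 2^m = 2^7 = 128


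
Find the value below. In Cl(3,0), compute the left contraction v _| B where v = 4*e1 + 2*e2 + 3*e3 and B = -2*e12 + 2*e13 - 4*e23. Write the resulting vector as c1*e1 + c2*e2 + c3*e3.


Left contraction v _| B = <vB>_1 (grade-1 part of the geometric product vB).
Using e1_|e12 = e2, e2_|e12 = -e1, e1_|e13 = e3, e3_|e13 = -e1, e2_|e23 = e3, e3_|e23 = -e2:
e1 coeff: -v2*b12 - v3*b13 = -(2)*(-2) - (3)*(2) = -2
e2 coeff: v1*b12 - v3*b23 = (4)*(-2) - (3)*(-4) = 4
e3 coeff: v1*b13 + v2*b23 = (4)*(2) + (2)*(-4) = 0
v _| B = -2*e1 + 4*e2 + 0*e3


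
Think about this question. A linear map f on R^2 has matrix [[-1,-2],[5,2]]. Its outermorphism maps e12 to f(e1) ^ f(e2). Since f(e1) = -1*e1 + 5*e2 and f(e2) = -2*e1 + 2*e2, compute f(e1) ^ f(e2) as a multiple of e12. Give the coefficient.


The outermorphism of a linear map f sends e1^e2 to f(e1)^f(e2).
f(e1) = -1*e1 + 5*e2
f(e2) = -2*e1 + 2*e2
f(e1) ^ f(e2) = (-1*e1 + 5*e2) ^ (-2*e1 + 2*e2)
= (-1)*2*e12 + 5*(-2)*e21
= (-2 - (-10))*e12
= 8*e12
Coefficient = 8


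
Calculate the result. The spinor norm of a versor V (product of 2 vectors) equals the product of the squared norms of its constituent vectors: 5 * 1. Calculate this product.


Spinor norm N(V) = |v1|^2 * |v2|^2 * ... * |v2|^2
= 5 * 1
Running product: 5, 5
N(V) = 5


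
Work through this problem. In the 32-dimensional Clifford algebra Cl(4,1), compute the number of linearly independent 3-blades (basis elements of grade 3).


Number of grade-k basis blades in Cl(p,q) with n = p + q is C(n, k).
n = 4 + 1 = 5
C(5, 3) = 5! / (3! * 2!)
= 120 / (6 * 2)
= 10


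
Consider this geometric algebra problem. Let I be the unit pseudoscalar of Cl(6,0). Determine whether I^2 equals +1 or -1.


The pseudoscalar I = e1...e_n (product of all n generators) of Cl(p,q) satisfies I^2 = (-1)^(q + n(n-1)/2).
p = 6, q = 0, n = p + q = 6
n(n-1)/2 = 6 * 5 / 2 = 15
Exponent = q + n(n-1)/2 = 0 + 15 = 15
I^2 = (-1)^15 = -1


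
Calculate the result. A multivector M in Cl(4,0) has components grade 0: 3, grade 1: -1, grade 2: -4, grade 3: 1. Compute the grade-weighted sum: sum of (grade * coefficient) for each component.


Grade-weighted sum = sum of grade_k * coefficient_k
0*3 = 0
1*(-1) = -1
2*(-4) = -8
3*1 = 3
Total = 0 + (-1) + (-8) + 3 = -6


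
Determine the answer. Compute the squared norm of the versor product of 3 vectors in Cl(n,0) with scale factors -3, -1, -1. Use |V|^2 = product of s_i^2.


Each vector v_i has |v_i|^2 = s_i^2
Squared scales: (-3)^2 = 9, (-1)^2 = 1, (-1)^2 = 1
|V|^2 = 9 * 1 * 1
= 9


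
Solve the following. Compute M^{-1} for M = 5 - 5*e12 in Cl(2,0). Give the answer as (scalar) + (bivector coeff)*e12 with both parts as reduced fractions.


M = 5 - 5*e12, where e12^2 = -1.
Since M commutes with its reverse ~M = a - b*e12, M * ~M = a^2 - b^2*e12^2 = a^2 + b^2.
So M^{-1} = ~M / (a^2 + b^2) = (a - b*e12)/(a^2 + b^2).
a^2 + b^2 = 25 + 25 = 50
Scalar part = 5/50 = 1/10
Bivector coeff = 5/50 = 1/10
M^{-1} = 1/10 + 1/10*e12


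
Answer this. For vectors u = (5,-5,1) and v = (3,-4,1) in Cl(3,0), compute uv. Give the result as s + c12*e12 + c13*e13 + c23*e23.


In Cl(3,0): e_i^2 = 1, e_ie_j = -e_je_i for i != j.
Scalar part = u . v = 5*3 + (-5)*(-4) + 1*1
= 15 + 20 + 1 = 36
e12 coeff = 5*(-4) - (-5)*3 = -20 - (-15) = -5
e13 coeff = 5*1 - 1*3 = 5 - 3 = 2
e23 coeff = (-5)*1 - 1*(-4) = -5 - (-4) = -1
uv = 36 - 5*e12 + 2*e13 - 1*e23


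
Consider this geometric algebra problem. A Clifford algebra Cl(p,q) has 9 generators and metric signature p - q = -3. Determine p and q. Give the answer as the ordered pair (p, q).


We need p + q = 9 and p - q = -3.
Adding: 2p = 9 + (-3) = 6, so p = 3.
Then q = 9 - 3 = 6.
(p, q) = (3, 6)


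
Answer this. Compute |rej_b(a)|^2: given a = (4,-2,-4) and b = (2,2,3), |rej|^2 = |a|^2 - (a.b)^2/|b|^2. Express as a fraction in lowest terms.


|a|^2 = 4^2 + (-2)^2 + (-4)^2 = 36
|b|^2 = 2^2 + 2^2 + 3^2 = 17
a . b = 4*2 + (-2)*2 + (-4)*3 = -8
(a.b)^2 = (-8)^2 = 64
|rej|^2 = 36 - 64/17
= (612 - 64)/17
= 548/17
In lowest terms: 548/17


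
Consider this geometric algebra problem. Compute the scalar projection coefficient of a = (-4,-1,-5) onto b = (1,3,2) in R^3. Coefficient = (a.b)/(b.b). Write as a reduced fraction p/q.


Projection coefficient = (a . b) / (b . b)
a . b = (-4)*1 + (-1)*3 + (-5)*2
= -4 + (-3) + (-10) = -17
b . b = 1^2 + 3^2 + 2^2
= 1 + 9 + 4 = 14
Coefficient = -17/14
In lowest terms: -17/14


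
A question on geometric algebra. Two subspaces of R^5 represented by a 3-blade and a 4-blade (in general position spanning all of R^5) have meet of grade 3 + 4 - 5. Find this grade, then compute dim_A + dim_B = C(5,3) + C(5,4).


Meet grade = grade(A) + grade(B) - n
= 3 + 4 - 5 = 2
C(5,3) = 10
C(5,4) = 5
dim_A + dim_B = 10 + 5 = 15


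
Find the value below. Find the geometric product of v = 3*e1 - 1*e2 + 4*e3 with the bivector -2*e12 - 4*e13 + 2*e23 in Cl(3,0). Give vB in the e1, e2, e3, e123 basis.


vB has grade-1 (vector) and grade-3 (trivector) parts: vB = (v _| B) + (v ^ B).
Vector part <vB>_1:
  e1: -v2*b12 - v3*b13 = -(-1)*(-2) - (4)*(-4) = 14
  e2: v1*b12 - v3*b23 = (3)*(-2) - (4)*(2) = -14
  e3: v1*b13 + v2*b23 = (3)*(-4) + (-1)*(2) = -14
Trivector part <vB>_3:
  e123: v1*b23 - v2*b13 + v3*b12 = (3)*(2) - (-1)*(-4) + (4)*(-2) = -6
vB = 14*e1 - 14*e2 - 14*e3 - 6*e123


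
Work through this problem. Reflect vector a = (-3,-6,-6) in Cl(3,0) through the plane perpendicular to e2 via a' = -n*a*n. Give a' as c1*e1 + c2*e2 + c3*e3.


Reflection formula: a' = -n*a*n, with n = e2 (unit vector, n^2 = 1).
For reflection through hyperplane perp to e2:
The component along e2 flips sign, others stay.
a = (-3, -6, -6)
a' = (-3, 6, -6)
a' = -3*e1 + 6*e2 - 6*e3


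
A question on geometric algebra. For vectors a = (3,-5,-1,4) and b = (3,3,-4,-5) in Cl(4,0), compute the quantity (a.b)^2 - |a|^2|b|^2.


a . b = 3*3 + (-5)*3 + (-1)*(-4) + 4*(-5)
= 9 + (-15) + 4 + (-20) = -22
|a|^2 = 3^2 + (-5)^2 + (-1)^2 + 4^2 = 51
|b|^2 = 3^2 + 3^2 + (-4)^2 + (-5)^2 = 59
(a.b)^2 = (-22)^2 = 484
|a|^2 * |b|^2 = 51 * 59 = 3009
Result = 484 - 3009 = -2525


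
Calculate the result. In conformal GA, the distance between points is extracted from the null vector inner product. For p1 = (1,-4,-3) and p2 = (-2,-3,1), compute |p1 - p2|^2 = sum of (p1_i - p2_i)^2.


p1 - p2 = (3, -1, -4)
|p1 - p2|^2 = 3^2 + (-1)^2 + (-4)^2
= 9 + 1 + 16
= 26


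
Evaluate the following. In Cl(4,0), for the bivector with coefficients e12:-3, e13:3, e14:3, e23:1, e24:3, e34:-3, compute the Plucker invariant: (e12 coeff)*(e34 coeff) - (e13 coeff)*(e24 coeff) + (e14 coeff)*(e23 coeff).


Plucker relation: af - be + cd
a*f = (-3)*(-3) = 9
b*e = 3*3 = 9
c*d = 3*1 = 3
af - be + cd = 9 - 9 + 3
= 3


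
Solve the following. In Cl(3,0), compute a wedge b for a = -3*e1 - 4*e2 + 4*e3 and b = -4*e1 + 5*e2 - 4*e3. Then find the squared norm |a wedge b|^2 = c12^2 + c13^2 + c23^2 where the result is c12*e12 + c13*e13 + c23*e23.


a wedge b = (a1*b2 - a2*b1)*e12 + (a1*b3 - a3*b1)*e13 + (a2*b3 - a3*b2)*e23
e12 coeff: (-3)*5 - (-4)*(-4) = -15 - 16 = -31
e13 coeff: (-3)*(-4) - 4*(-4) = 12 - (-16) = 28
e23 coeff: (-4)*(-4) - 4*5 = 16 - 20 = -4
|a wedge b|^2 = (-31)^2 + 28^2 + (-4)^2
= 961 + 784 + 16
= 1761


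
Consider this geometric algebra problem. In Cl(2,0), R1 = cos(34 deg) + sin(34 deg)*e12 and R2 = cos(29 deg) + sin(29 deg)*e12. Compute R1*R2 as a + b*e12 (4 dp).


Same-plane rotors commute and their half-angles add:
R1*R2 = cos(a1 + a2) + sin(a1 + a2)*e12.
a1 + a2 = 34 + 29 = 63 deg
cos(63 deg) = 0.4540
sin(63 deg) = 0.8910
R1*R2 = 0.4540 + 0.8910*e12


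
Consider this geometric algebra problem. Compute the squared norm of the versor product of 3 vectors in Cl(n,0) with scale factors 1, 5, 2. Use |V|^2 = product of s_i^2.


Each vector v_i has |v_i|^2 = s_i^2
Squared scales: 1^2 = 1, 5^2 = 25, 2^2 = 4
|V|^2 = 1 * 25 * 4
= 100


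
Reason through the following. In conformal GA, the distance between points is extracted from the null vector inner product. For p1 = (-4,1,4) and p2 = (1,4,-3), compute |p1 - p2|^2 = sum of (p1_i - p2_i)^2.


p1 - p2 = (-5, -3, 7)
|p1 - p2|^2 = (-5)^2 + (-3)^2 + 7^2
= 25 + 9 + 49
= 83


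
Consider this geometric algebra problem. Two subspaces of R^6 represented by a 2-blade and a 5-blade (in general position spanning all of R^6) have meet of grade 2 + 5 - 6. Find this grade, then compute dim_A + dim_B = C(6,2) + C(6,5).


Meet grade = grade(A) + grade(B) - n
= 2 + 5 - 6 = 1
C(6,2) = 15
C(6,5) = 6
dim_A + dim_B = 15 + 6 = 21


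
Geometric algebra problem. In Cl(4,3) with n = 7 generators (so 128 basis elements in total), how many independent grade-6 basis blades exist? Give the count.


Number of grade-k basis blades in Cl(p,q) with n = p + q is C(n, k).
n = 4 + 3 = 7
C(7, 6) = 7! / (6! * 1!)
= 5040 / (720 * 1)
= 7


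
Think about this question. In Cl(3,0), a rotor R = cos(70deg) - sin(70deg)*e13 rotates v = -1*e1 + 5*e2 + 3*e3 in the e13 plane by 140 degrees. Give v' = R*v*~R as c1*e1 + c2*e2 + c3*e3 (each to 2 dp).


Rotor R = cos(70deg) - sin(70deg)*e13
Rotation angle theta = 2 * 70 = 140 degrees in the e13 plane (e1 -> e3).
The component perpendicular to the plane (e2) is invariant: v'_2 = v2 = 5.00
cos(140deg) = -0.7660, sin(140deg) = 0.6428
v'_1 = v1*cos(theta) - v3*sin(theta) = -1*(-0.7660) - 3*0.6428 = -1.16
v'_3 = v1*sin(theta) + v3*cos(theta) = -1*0.6428 + 3*(-0.7660) = -2.94
v' = -1.16*e1 + 5.00*e2 - 2.94*e3


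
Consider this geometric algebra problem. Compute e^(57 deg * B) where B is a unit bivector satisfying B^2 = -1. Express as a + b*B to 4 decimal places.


For a unit bivector B with B^2 = -1, the exponential series gives
e^(theta*B) = cos(theta) + sin(theta)*B (the GA analogue of Euler's formula).
theta = 57 degrees = 0.994838 rad
cos(57 deg) = 0.5446
sin(57 deg) = 0.8387
exp(theta*B) = 0.5446 + 0.8387*B


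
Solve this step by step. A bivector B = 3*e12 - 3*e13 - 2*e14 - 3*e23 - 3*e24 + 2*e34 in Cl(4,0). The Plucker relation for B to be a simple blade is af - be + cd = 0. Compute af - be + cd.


Plucker relation: af - be + cd
a*f = 3*2 = 6
b*e = (-3)*(-3) = 9
c*d = (-2)*(-3) = 6
af - be + cd = 6 - 9 + 6
= 3


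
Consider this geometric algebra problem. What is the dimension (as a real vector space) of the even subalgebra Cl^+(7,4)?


Even subalgebra dimension = 2^(n-1)
n = 7 + 4 = 11
2^(11 - 1) = 2^10 = 1024
Verification: sum of C(11,k) for even k = 1 + 55 + 330 + 462 + 165 + 11 = 1024
Result = 1024


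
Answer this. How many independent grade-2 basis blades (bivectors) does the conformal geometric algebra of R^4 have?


The conformal model of R^4 uses Cl(5,1) with m = 4 + 2 = 6 generators.
Number of grade-2 blades = C(m, 2) = C(6, 2)
= 6*5/2 = 15


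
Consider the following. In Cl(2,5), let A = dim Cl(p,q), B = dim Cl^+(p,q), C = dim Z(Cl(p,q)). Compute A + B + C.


n = 2 + 5 = 7
Total dim = 2^7 = 128
Even subalgebra dim = 2^6 = 64
n is odd, so center dim = 2
Sum = 128 + 64 + 2 = 194


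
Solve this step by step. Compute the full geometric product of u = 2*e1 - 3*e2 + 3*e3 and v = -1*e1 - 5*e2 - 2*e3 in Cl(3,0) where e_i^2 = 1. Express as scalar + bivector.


In Cl(3,0): e_i^2 = 1, e_ie_j = -e_je_i for i != j.
Scalar part = u . v = 2*(-1) + (-3)*(-5) + 3*(-2)
= -2 + 15 + (-6) = 7
e12 coeff = 2*(-5) - (-3)*(-1) = -10 - 3 = -13
e13 coeff = 2*(-2) - 3*(-1) = -4 - (-3) = -1
e23 coeff = (-3)*(-2) - 3*(-5) = 6 - (-15) = 21
uv = 7 - 13*e12 - 1*e13 + 21*e23


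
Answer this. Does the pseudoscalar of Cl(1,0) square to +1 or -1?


The pseudoscalar I = e1...e_n (product of all n generators) of Cl(p,q) satisfies I^2 = (-1)^(q + n(n-1)/2).
p = 1, q = 0, n = p + q = 1
n(n-1)/2 = 1 * 0 / 2 = 0
Exponent = q + n(n-1)/2 = 0 + 0 = 0
I^2 = (-1)^0 = +1


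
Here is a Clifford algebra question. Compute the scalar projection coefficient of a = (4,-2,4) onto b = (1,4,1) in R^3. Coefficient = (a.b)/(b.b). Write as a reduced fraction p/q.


Projection coefficient = (a . b) / (b . b)
a . b = 4*1 + (-2)*4 + 4*1
= 4 + (-8) + 4 = 0
b . b = 1^2 + 4^2 + 1^2
= 1 + 16 + 1 = 18
Coefficient = 0/18
In lowest terms: 0/1


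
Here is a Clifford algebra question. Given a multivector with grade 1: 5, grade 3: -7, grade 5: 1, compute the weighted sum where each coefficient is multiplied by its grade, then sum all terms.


Grade-weighted sum = sum of grade_k * coefficient_k
1*5 = 5
3*(-7) = -21
5*1 = 5
Total = 5 + (-21) + 5 = -11


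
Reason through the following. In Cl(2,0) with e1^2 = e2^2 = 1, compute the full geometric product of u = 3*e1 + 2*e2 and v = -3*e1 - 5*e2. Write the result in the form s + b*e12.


Expand: (3*e1 + 2*e2)(-3*e1 - 5*e2)
= 3*(-3)*e1e1 + 3*(-5)*e1e2 + 2*(-3)*e2e1 + 2*(-5)*e2e2
Using e1^2 = e2^2 = 1, e2e1 = -e1e2:
Scalar part s = 3*(-3) + 2*(-5) = -9 + (-10) = -19
Bivector part b = 3*(-5) - 2*(-3) = -15 - (-6) = -9
uv = -19 - 9*e12


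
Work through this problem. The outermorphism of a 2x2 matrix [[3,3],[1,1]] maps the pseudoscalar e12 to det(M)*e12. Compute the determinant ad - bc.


The outermorphism of a linear map f sends e1^e2 to f(e1)^f(e2).
f(e1) = 3*e1 + 1*e2
f(e2) = 3*e1 + 1*e2
f(e1) ^ f(e2) = (3*e1 + 1*e2) ^ (3*e1 + 1*e2)
= 3*1*e12 + 1*3*e21
= (3 - 3)*e12
= 0*e12
Coefficient = 0


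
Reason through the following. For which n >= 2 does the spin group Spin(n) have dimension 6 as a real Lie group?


dim Spin(n) = dim so(n) = n(n-1)/2.
Solve n(n-1)/2 = 6, i.e. n^2 - n - 12 = 0.
Discriminant = 1 + 8*6 = 49
n = (1 + sqrt(49))/2 = (1 + 7)/2 = 4


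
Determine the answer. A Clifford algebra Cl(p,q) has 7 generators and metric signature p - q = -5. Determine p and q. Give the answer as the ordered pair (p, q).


We need p + q = 7 and p - q = -5.
Adding: 2p = 7 + (-5) = 2, so p = 1.
Then q = 7 - 1 = 6.
(p, q) = (1, 6)


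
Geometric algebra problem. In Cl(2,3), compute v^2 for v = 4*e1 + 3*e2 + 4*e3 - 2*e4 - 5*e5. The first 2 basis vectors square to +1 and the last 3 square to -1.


v^2 = sum of c_i^2 * e_i^2
Positive signature terms (e_i^2 = +1): 4^2 + 3^2 = 25
Negative signature terms (e_j^2 = -1): 4^2 + (-2)^2 + (-5)^2 = 45
v^2 = 25 - 45 = -20


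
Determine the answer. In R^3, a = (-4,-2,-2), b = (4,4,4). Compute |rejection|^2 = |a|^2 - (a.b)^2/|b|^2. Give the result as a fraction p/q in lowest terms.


|a|^2 = (-4)^2 + (-2)^2 + (-2)^2 = 24
|b|^2 = 4^2 + 4^2 + 4^2 = 48
a . b = (-4)*4 + (-2)*4 + (-2)*4 = -32
(a.b)^2 = (-32)^2 = 1024
|rej|^2 = 24 - 1024/48
= (1152 - 1024)/48
= 128/48
In lowest terms: 8/3


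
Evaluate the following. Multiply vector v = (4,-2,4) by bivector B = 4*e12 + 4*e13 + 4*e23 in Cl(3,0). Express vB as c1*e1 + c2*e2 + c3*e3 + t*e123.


vB has grade-1 (vector) and grade-3 (trivector) parts: vB = (v _| B) + (v ^ B).
Vector part <vB>_1:
  e1: -v2*b12 - v3*b13 = -(-2)*(4) - (4)*(4) = -8
  e2: v1*b12 - v3*b23 = (4)*(4) - (4)*(4) = 0
  e3: v1*b13 + v2*b23 = (4)*(4) + (-2)*(4) = 8
Trivector part <vB>_3:
  e123: v1*b23 - v2*b13 + v3*b12 = (4)*(4) - (-2)*(4) + (4)*(4) = 40
vB = -8*e1 + 0*e2 + 8*e3 + 40*e123


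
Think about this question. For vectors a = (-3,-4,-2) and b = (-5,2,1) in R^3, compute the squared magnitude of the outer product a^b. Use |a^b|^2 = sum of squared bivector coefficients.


a wedge b = (a1*b2 - a2*b1)*e12 + (a1*b3 - a3*b1)*e13 + (a2*b3 - a3*b2)*e23
e12 coeff: (-3)*2 - (-4)*(-5) = -6 - 20 = -26
e13 coeff: (-3)*1 - (-2)*(-5) = -3 - 10 = -13
e23 coeff: (-4)*1 - (-2)*2 = -4 - (-4) = 0
|a wedge b|^2 = (-26)^2 + (-13)^2 + 0^2
= 676 + 169 + 0
= 845


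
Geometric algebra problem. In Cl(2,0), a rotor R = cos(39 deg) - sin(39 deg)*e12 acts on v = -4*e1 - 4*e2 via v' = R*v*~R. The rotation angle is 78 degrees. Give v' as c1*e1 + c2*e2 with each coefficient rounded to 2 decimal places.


Rotor R = cos(39deg) - sin(39deg)*e12
Rotation angle theta = 2 * 39 = 78 degrees
v' = R*v*~R rotates v by theta.
cos(78deg) = 0.2079, sin(78deg) = 0.9781
v'_1 = -4*cos(78deg) - (-4)*sin(78deg)
= -4*0.2079 - (-4)*0.9781
= 3.08
v'_2 = -4*sin(78deg) + (-4)*cos(78deg)
= -4*0.9781 + (-4)*0.2079
= -4.74
v' = 3.08*e1 - 4.74*e2


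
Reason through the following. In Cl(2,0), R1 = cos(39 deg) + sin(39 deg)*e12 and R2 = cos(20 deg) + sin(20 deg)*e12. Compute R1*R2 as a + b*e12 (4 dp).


Same-plane rotors commute and their half-angles add:
R1*R2 = cos(a1 + a2) + sin(a1 + a2)*e12.
a1 + a2 = 39 + 20 = 59 deg
cos(59 deg) = 0.5150
sin(59 deg) = 0.8572
R1*R2 = 0.5150 + 0.8572*e12


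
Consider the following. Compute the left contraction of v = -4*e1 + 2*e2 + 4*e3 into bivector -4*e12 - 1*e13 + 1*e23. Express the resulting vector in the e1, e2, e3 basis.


Left contraction v _| B = <vB>_1 (grade-1 part of the geometric product vB).
Using e1_|e12 = e2, e2_|e12 = -e1, e1_|e13 = e3, e3_|e13 = -e1, e2_|e23 = e3, e3_|e23 = -e2:
e1 coeff: -v2*b12 - v3*b13 = -(2)*(-4) - (4)*(-1) = 12
e2 coeff: v1*b12 - v3*b23 = (-4)*(-4) - (4)*(1) = 12
e3 coeff: v1*b13 + v2*b23 = (-4)*(-1) + (2)*(1) = 6
v _| B = 12*e1 + 12*e2 + 6*e3


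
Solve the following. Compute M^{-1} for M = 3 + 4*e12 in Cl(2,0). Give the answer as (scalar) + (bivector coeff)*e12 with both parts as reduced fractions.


M = 3 + 4*e12, where e12^2 = -1.
Since M commutes with its reverse ~M = a - b*e12, M * ~M = a^2 - b^2*e12^2 = a^2 + b^2.
So M^{-1} = ~M / (a^2 + b^2) = (a - b*e12)/(a^2 + b^2).
a^2 + b^2 = 9 + 16 = 25
Scalar part = 3/25 = 3/25
Bivector coeff = -4/25 = -4/25
M^{-1} = 3/25 - 4/25*e12


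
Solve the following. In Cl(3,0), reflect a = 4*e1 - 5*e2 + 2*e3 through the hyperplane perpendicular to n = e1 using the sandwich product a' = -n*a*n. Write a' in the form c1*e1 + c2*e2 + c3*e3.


Reflection formula: a' = -n*a*n, with n = e1 (unit vector, n^2 = 1).
For reflection through hyperplane perp to e1:
The component along e1 flips sign, others stay.
a = (4, -5, 2)
a' = (-4, -5, 2)
a' = -4*e1 - 5*e2 + 2*e3


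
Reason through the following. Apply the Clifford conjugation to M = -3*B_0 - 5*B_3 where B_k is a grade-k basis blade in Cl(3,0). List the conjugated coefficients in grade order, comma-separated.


Clifford conjugate sign for grade k: (-1)^(k(k+1)/2)
Grade 0: (-1)^(0*1/2) = (-1)^0 = 1, coeff -3 -> -3
Grade 3: (-1)^(3*4/2) = (-1)^6 = 1, coeff -5 -> -5
Conjugated coefficients: -3, -5


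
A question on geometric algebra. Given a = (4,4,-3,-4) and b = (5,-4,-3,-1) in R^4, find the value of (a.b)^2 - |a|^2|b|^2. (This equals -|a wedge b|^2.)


a . b = 4*5 + 4*(-4) + (-3)*(-3) + (-4)*(-1)
= 20 + (-16) + 9 + 4 = 17
|a|^2 = 4^2 + 4^2 + (-3)^2 + (-4)^2 = 57
|b|^2 = 5^2 + (-4)^2 + (-3)^2 + (-1)^2 = 51
(a.b)^2 = 17^2 = 289
|a|^2 * |b|^2 = 57 * 51 = 2907
Result = 289 - 2907 = -2618


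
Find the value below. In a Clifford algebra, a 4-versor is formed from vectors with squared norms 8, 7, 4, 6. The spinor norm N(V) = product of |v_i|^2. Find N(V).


Spinor norm N(V) = |v1|^2 * |v2|^2 * ... * |v4|^2
= 8 * 7 * 4 * 6
Running product: 8, 56, 224, 1344
N(V) = 1344


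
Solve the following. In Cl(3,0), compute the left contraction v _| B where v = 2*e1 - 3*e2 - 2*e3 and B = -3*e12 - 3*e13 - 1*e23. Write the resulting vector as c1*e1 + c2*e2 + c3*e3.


Left contraction v _| B = <vB>_1 (grade-1 part of the geometric product vB).
Using e1_|e12 = e2, e2_|e12 = -e1, e1_|e13 = e3, e3_|e13 = -e1, e2_|e23 = e3, e3_|e23 = -e2:
e1 coeff: -v2*b12 - v3*b13 = -(-3)*(-3) - (-2)*(-3) = -15
e2 coeff: v1*b12 - v3*b23 = (2)*(-3) - (-2)*(-1) = -8
e3 coeff: v1*b13 + v2*b23 = (2)*(-3) + (-3)*(-1) = -3
v _| B = -15*e1 - 8*e2 - 3*e3


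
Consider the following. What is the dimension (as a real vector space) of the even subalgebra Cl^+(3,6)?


Even subalgebra dimension = 2^(n-1)
n = 3 + 6 = 9
2^(9 - 1) = 2^8 = 256
Verification: sum of C(9,k) for even k = 1 + 36 + 126 + 84 + 9 = 256
Result = 256


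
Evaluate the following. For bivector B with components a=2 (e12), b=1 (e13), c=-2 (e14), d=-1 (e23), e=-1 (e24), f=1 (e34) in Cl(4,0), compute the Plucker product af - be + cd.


Plucker relation: af - be + cd
a*f = 2*1 = 2
b*e = 1*(-1) = -1
c*d = (-2)*(-1) = 2
af - be + cd = 2 - (-1) + 2
= 5


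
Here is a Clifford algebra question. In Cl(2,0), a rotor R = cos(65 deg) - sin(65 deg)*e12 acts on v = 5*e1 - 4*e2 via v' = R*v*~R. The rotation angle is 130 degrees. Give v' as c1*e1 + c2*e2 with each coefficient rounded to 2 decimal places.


Rotor R = cos(65deg) - sin(65deg)*e12
Rotation angle theta = 2 * 65 = 130 degrees
v' = R*v*~R rotates v by theta.
cos(130deg) = -0.6428, sin(130deg) = 0.7660
v'_1 = 5*cos(130deg) - (-4)*sin(130deg)
= 5*(-0.6428) - (-4)*0.7660
= -0.15
v'_2 = 5*sin(130deg) + (-4)*cos(130deg)
= 5*0.7660 + (-4)*(-0.6428)
= 6.40
v' = -0.15*e1 + 6.40*e2


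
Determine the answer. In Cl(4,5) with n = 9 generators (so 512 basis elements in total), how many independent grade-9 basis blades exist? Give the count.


Number of grade-k basis blades in Cl(p,q) with n = p + q is C(n, k).
n = 4 + 5 = 9
C(9, 9) = 9! / (9! * 0!)
= 362880 / (362880 * 1)
= 1


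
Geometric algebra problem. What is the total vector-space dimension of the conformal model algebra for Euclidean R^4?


The conformal model of R^4 uses Cl(5,1): the 4 Euclidean generators plus two extra orthogonal generators e+ (e+^2 = +1) and e- (e-^2 = -1), from which the null vectors e0, einf are built.
Number of generators m = 4 + 2 = 6.
dim Cl(p,q) = 2^m = 2^6 = 64


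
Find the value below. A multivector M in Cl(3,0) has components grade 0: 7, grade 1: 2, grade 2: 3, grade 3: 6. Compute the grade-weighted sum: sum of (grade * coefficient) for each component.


Grade-weighted sum = sum of grade_k * coefficient_k
0*7 = 0
1*2 = 2
2*3 = 6
3*6 = 18
Total = 0 + 2 + 6 + 18 = 26


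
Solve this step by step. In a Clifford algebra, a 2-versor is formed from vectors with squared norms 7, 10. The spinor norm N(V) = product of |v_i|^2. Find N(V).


Spinor norm N(V) = |v1|^2 * |v2|^2 * ... * |v2|^2
= 7 * 10
Running product: 7, 70
N(V) = 70


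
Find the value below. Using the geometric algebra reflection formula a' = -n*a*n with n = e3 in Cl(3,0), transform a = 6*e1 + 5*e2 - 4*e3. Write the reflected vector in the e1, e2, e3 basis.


Reflection formula: a' = -n*a*n, with n = e3 (unit vector, n^2 = 1).
For reflection through hyperplane perp to e3:
The component along e3 flips sign, others stay.
a = (6, 5, -4)
a' = (6, 5, 4)
a' = 6*e1 + 5*e2 + 4*e3


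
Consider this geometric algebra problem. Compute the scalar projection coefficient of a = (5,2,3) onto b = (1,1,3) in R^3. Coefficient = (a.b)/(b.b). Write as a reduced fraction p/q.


Projection coefficient = (a . b) / (b . b)
a . b = 5*1 + 2*1 + 3*3
= 5 + 2 + 9 = 16
b . b = 1^2 + 1^2 + 3^2
= 1 + 1 + 9 = 11
Coefficient = 16/11
In lowest terms: 16/11


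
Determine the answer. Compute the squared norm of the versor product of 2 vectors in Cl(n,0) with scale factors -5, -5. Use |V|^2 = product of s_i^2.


Each vector v_i has |v_i|^2 = s_i^2
Squared scales: (-5)^2 = 25, (-5)^2 = 25
|V|^2 = 25 * 25
= 625


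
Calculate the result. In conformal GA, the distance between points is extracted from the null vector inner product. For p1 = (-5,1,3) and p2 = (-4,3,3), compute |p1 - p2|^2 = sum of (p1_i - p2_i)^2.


p1 - p2 = (-1, -2, 0)
|p1 - p2|^2 = (-1)^2 + (-2)^2 + 0^2
= 1 + 4 + 0
= 5


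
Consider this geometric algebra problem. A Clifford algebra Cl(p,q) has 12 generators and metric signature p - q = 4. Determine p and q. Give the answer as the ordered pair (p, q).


We need p + q = 12 and p - q = 4.
Adding: 2p = 12 + 4 = 16, so p = 8.
Then q = 12 - 8 = 4.
(p, q) = (8, 4)


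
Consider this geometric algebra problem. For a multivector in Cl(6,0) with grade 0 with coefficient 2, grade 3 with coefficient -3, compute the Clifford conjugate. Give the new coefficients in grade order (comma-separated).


Clifford conjugate sign for grade k: (-1)^(k(k+1)/2)
Grade 0: (-1)^(0*1/2) = (-1)^0 = 1, coeff 2 -> 2
Grade 3: (-1)^(3*4/2) = (-1)^6 = 1, coeff -3 -> -3
Conjugated coefficients: 2, -3


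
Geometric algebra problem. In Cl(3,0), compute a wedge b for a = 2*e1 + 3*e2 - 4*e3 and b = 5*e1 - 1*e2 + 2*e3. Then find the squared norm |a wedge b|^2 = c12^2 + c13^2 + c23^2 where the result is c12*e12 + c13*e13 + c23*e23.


a wedge b = (a1*b2 - a2*b1)*e12 + (a1*b3 - a3*b1)*e13 + (a2*b3 - a3*b2)*e23
e12 coeff: 2*(-1) - 3*5 = -2 - 15 = -17
e13 coeff: 2*2 - (-4)*5 = 4 - (-20) = 24
e23 coeff: 3*2 - (-4)*(-1) = 6 - 4 = 2
|a wedge b|^2 = (-17)^2 + 24^2 + 2^2
= 289 + 576 + 4
= 869


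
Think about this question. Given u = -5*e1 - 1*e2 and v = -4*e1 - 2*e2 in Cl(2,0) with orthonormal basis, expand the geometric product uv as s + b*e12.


Expand: (-5*e1 - 1*e2)(-4*e1 - 2*e2)
= (-5)*(-4)*e1e1 + (-5)*(-2)*e1e2 + (-1)*(-4)*e2e1 + (-1)*(-2)*e2e2
Using e1^2 = e2^2 = 1, e2e1 = -e1e2:
Scalar part s = (-5)*(-4) + (-1)*(-2) = 20 + 2 = 22
Bivector part b = (-5)*(-2) - (-1)*(-4) = 10 - 4 = 6
uv = 22 + 6*e12


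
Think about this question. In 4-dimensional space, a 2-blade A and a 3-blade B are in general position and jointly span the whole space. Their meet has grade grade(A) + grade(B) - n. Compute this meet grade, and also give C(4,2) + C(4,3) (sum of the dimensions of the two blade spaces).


Meet grade = grade(A) + grade(B) - n
= 2 + 3 - 4 = 1
C(4,2) = 6
C(4,3) = 4
dim_A + dim_B = 6 + 4 = 10


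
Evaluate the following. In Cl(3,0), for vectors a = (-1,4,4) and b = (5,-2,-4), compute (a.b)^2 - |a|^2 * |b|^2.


a . b = (-1)*5 + 4*(-2) + 4*(-4)
= -5 + (-8) + (-16) = -29
|a|^2 = (-1)^2 + 4^2 + 4^2 = 33
|b|^2 = 5^2 + (-2)^2 + (-4)^2 = 45
(a.b)^2 = (-29)^2 = 841
|a|^2 * |b|^2 = 33 * 45 = 1485
Result = 841 - 1485 = -644


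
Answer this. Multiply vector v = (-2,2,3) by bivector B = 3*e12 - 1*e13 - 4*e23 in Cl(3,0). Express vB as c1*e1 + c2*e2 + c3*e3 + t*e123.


vB has grade-1 (vector) and grade-3 (trivector) parts: vB = (v _| B) + (v ^ B).
Vector part <vB>_1:
  e1: -v2*b12 - v3*b13 = -(2)*(3) - (3)*(-1) = -3
  e2: v1*b12 - v3*b23 = (-2)*(3) - (3)*(-4) = 6
  e3: v1*b13 + v2*b23 = (-2)*(-1) + (2)*(-4) = -6
Trivector part <vB>_3:
  e123: v1*b23 - v2*b13 + v3*b12 = (-2)*(-4) - (2)*(-1) + (3)*(3) = 19
vB = -3*e1 + 6*e2 - 6*e3 + 19*e123


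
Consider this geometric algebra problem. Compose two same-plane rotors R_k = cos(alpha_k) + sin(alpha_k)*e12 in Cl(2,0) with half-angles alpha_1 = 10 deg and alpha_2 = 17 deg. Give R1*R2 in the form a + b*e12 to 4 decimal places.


Same-plane rotors commute and their half-angles add:
R1*R2 = cos(a1 + a2) + sin(a1 + a2)*e12.
a1 + a2 = 10 + 17 = 27 deg
cos(27 deg) = 0.8910
sin(27 deg) = 0.4540
R1*R2 = 0.8910 + 0.4540*e12


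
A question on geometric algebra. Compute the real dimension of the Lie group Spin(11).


Spin(n) double-covers SO(n); both have Lie algebra so(n) of dimension n(n-1)/2.
n = 11
n(n-1) = 11 * 10 = 110
dim Spin(11) = 110/2 = 55


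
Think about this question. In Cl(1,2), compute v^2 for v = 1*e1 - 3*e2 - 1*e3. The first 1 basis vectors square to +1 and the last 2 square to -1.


v^2 = sum of c_i^2 * e_i^2
Positive signature terms (e_i^2 = +1): 1^2 = 1
Negative signature terms (e_j^2 = -1): (-3)^2 + (-1)^2 = 10
v^2 = 1 - 10 = -9


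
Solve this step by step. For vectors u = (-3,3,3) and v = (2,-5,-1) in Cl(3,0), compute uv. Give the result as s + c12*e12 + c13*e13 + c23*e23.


In Cl(3,0): e_i^2 = 1, e_ie_j = -e_je_i for i != j.
Scalar part = u . v = (-3)*2 + 3*(-5) + 3*(-1)
= -6 + (-15) + (-3) = -24
e12 coeff = (-3)*(-5) - 3*2 = 15 - 6 = 9
e13 coeff = (-3)*(-1) - 3*2 = 3 - 6 = -3
e23 coeff = 3*(-1) - 3*(-5) = -3 - (-15) = 12
uv = -24 + 9*e12 - 3*e13 + 12*e23


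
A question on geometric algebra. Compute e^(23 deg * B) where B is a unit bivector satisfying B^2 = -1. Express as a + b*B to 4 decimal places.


For a unit bivector B with B^2 = -1, the exponential series gives
e^(theta*B) = cos(theta) + sin(theta)*B (the GA analogue of Euler's formula).
theta = 23 degrees = 0.401426 rad
cos(23 deg) = 0.9205
sin(23 deg) = 0.3907
exp(theta*B) = 0.9205 + 0.3907*B


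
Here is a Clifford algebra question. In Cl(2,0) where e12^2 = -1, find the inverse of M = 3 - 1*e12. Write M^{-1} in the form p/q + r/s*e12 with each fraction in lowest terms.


M = 3 - 1*e12, where e12^2 = -1.
Since M commutes with its reverse ~M = a - b*e12, M * ~M = a^2 - b^2*e12^2 = a^2 + b^2.
So M^{-1} = ~M / (a^2 + b^2) = (a - b*e12)/(a^2 + b^2).
a^2 + b^2 = 9 + 1 = 10
Scalar part = 3/10 = 3/10
Bivector coeff = 1/10 = 1/10
M^{-1} = 3/10 + 1/10*e12


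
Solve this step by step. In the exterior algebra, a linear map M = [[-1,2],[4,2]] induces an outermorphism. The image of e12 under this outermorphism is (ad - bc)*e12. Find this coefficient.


The outermorphism of a linear map f sends e1^e2 to f(e1)^f(e2).
f(e1) = -1*e1 + 4*e2
f(e2) = 2*e1 + 2*e2
f(e1) ^ f(e2) = (-1*e1 + 4*e2) ^ (2*e1 + 2*e2)
= (-1)*2*e12 + 4*2*e21
= (-2 - 8)*e12
= -10*e12
Coefficient = -10


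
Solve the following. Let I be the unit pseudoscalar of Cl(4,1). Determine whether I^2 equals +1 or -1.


The pseudoscalar I = e1...e_n (product of all n generators) of Cl(p,q) satisfies I^2 = (-1)^(q + n(n-1)/2).
p = 4, q = 1, n = p + q = 5
n(n-1)/2 = 5 * 4 / 2 = 10
Exponent = q + n(n-1)/2 = 1 + 10 = 11
I^2 = (-1)^11 = -1


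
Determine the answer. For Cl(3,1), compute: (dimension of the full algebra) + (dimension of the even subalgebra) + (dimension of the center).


n = 3 + 1 = 4
Total dim = 2^4 = 16
Even subalgebra dim = 2^3 = 8
n is even, so center dim = 1
Sum = 16 + 8 + 1 = 25


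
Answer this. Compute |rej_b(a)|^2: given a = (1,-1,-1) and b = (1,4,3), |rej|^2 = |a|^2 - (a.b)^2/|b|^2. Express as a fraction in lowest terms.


|a|^2 = 1^2 + (-1)^2 + (-1)^2 = 3
|b|^2 = 1^2 + 4^2 + 3^2 = 26
a . b = 1*1 + (-1)*4 + (-1)*3 = -6
(a.b)^2 = (-6)^2 = 36
|rej|^2 = 3 - 36/26
= (78 - 36)/26
= 42/26
In lowest terms: 21/13


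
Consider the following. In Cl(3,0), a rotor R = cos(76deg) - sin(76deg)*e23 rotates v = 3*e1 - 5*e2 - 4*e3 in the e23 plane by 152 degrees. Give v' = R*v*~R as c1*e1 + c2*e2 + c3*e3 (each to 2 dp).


Rotor R = cos(76deg) - sin(76deg)*e23
Rotation angle theta = 2 * 76 = 152 degrees in the e23 plane (e2 -> e3).
The component perpendicular to the plane (e1) is invariant: v'_1 = v1 = 3.00
cos(152deg) = -0.8829, sin(152deg) = 0.4695
v'_2 = v2*cos(theta) - v3*sin(theta) = -5*(-0.8829) - (-4)*0.4695 = 6.29
v'_3 = v2*sin(theta) + v3*cos(theta) = -5*0.4695 + (-4)*(-0.8829) = 1.18
v' = 3.00*e1 + 6.29*e2 + 1.18*e3


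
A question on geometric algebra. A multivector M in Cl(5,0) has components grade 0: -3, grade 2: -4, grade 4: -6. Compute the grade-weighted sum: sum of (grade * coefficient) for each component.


Grade-weighted sum = sum of grade_k * coefficient_k
0*(-3) = 0
2*(-4) = -8
4*(-6) = -24
Total = 0 + (-8) + (-24) = -32


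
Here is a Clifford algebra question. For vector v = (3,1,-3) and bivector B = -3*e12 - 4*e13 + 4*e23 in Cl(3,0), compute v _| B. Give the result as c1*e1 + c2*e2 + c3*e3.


Left contraction v _| B = <vB>_1 (grade-1 part of the geometric product vB).
Using e1_|e12 = e2, e2_|e12 = -e1, e1_|e13 = e3, e3_|e13 = -e1, e2_|e23 = e3, e3_|e23 = -e2:
e1 coeff: -v2*b12 - v3*b13 = -(1)*(-3) - (-3)*(-4) = -9
e2 coeff: v1*b12 - v3*b23 = (3)*(-3) - (-3)*(4) = 3
e3 coeff: v1*b13 + v2*b23 = (3)*(-4) + (1)*(4) = -8
v _| B = -9*e1 + 3*e2 - 8*e3


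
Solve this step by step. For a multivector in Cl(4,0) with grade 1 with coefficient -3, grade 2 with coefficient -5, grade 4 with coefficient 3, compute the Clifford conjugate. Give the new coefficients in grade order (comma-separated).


Clifford conjugate sign for grade k: (-1)^(k(k+1)/2)
Grade 1: (-1)^(1*2/2) = (-1)^1 = -1, coeff -3 -> 3
Grade 2: (-1)^(2*3/2) = (-1)^3 = -1, coeff -5 -> 5
Grade 4: (-1)^(4*5/2) = (-1)^10 = 1, coeff 3 -> 3
Conjugated coefficients: 3, 5, 3


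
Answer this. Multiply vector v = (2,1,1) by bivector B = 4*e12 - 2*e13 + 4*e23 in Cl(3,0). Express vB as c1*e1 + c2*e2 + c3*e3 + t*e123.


vB has grade-1 (vector) and grade-3 (trivector) parts: vB = (v _| B) + (v ^ B).
Vector part <vB>_1:
  e1: -v2*b12 - v3*b13 = -(1)*(4) - (1)*(-2) = -2
  e2: v1*b12 - v3*b23 = (2)*(4) - (1)*(4) = 4
  e3: v1*b13 + v2*b23 = (2)*(-2) + (1)*(4) = 0
Trivector part <vB>_3:
  e123: v1*b23 - v2*b13 + v3*b12 = (2)*(4) - (1)*(-2) + (1)*(4) = 14
vB = -2*e1 + 4*e2 + 0*e3 + 14*e123


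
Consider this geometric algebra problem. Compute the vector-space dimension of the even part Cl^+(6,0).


Even subalgebra dimension = 2^(n-1)
n = 6 + 0 = 6
2^(6 - 1) = 2^5 = 32
Verification: sum of C(6,k) for even k = 1 + 15 + 15 + 1 = 32
Result = 32


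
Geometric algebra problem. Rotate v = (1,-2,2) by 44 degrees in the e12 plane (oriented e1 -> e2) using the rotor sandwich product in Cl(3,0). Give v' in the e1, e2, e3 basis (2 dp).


Rotor R = cos(22deg) - sin(22deg)*e12
Rotation angle theta = 2 * 22 = 44 degrees in the e12 plane (e1 -> e2).
The component perpendicular to the plane (e3) is invariant: v'_3 = v3 = 2.00
cos(44deg) = 0.7193, sin(44deg) = 0.6947
v'_1 = v1*cos(theta) - v2*sin(theta) = 1*0.7193 - (-2)*0.6947 = 2.11
v'_2 = v1*sin(theta) + v2*cos(theta) = 1*0.6947 + (-2)*0.7193 = -0.74
v' = 2.11*e1 - 0.74*e2 + 2.00*e3


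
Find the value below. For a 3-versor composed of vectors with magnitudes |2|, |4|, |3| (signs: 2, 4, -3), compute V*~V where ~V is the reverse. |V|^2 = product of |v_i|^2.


Each vector v_i has |v_i|^2 = s_i^2
Squared scales: 2^2 = 4, 4^2 = 16, (-3)^2 = 9
|V|^2 = 4 * 16 * 9
= 576


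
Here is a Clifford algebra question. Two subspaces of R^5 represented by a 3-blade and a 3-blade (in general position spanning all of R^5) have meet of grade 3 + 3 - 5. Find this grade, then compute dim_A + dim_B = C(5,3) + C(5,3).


Meet grade = grade(A) + grade(B) - n
= 3 + 3 - 5 = 1
C(5,3) = 10
C(5,3) = 10
dim_A + dim_B = 10 + 10 = 20


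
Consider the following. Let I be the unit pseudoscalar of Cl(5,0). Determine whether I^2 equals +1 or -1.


The pseudoscalar I = e1...e_n (product of all n generators) of Cl(p,q) satisfies I^2 = (-1)^(q + n(n-1)/2).
p = 5, q = 0, n = p + q = 5
n(n-1)/2 = 5 * 4 / 2 = 10
Exponent = q + n(n-1)/2 = 0 + 10 = 10
I^2 = (-1)^10 = +1


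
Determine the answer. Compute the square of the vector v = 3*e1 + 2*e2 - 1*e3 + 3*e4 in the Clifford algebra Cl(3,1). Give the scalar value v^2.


v^2 = sum of c_i^2 * e_i^2
Positive signature terms (e_i^2 = +1): 3^2 + 2^2 + (-1)^2 = 14
Negative signature terms (e_j^2 = -1): 3^2 = 9
v^2 = 14 - 9 = 5


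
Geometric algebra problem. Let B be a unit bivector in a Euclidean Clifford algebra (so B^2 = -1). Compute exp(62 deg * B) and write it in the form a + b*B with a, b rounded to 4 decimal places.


For a unit bivector B with B^2 = -1, the exponential series gives
e^(theta*B) = cos(theta) + sin(theta)*B (the GA analogue of Euler's formula).
theta = 62 degrees = 1.082104 rad
cos(62 deg) = 0.4695
sin(62 deg) = 0.8829
exp(theta*B) = 0.4695 + 0.8829*B


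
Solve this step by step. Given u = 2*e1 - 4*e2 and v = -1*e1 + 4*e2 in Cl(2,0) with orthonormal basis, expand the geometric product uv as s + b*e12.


Expand: (2*e1 - 4*e2)(-1*e1 + 4*e2)
= 2*(-1)*e1e1 + 2*4*e1e2 + (-4)*(-1)*e2e1 + (-4)*4*e2e2
Using e1^2 = e2^2 = 1, e2e1 = -e1e2:
Scalar part s = 2*(-1) + (-4)*4 = -2 + (-16) = -18
Bivector part b = 2*4 - (-4)*(-1) = 8 - 4 = 4
uv = -18 + 4*e12


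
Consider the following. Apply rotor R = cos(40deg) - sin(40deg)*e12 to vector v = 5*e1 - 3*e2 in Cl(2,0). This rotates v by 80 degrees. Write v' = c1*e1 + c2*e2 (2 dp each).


Rotor R = cos(40deg) - sin(40deg)*e12
Rotation angle theta = 2 * 40 = 80 degrees
v' = R*v*~R rotates v by theta.
cos(80deg) = 0.1736, sin(80deg) = 0.9848
v'_1 = 5*cos(80deg) - (-3)*sin(80deg)
= 5*0.1736 - (-3)*0.9848
= 3.82
v'_2 = 5*sin(80deg) + (-3)*cos(80deg)
= 5*0.9848 + (-3)*0.1736
= 4.40
v' = 3.82*e1 + 4.40*e2


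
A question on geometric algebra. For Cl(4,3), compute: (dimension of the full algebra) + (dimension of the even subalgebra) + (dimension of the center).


n = 4 + 3 = 7
Total dim = 2^7 = 128
Even subalgebra dim = 2^6 = 64
n is odd, so center dim = 2
Sum = 128 + 64 + 2 = 194
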